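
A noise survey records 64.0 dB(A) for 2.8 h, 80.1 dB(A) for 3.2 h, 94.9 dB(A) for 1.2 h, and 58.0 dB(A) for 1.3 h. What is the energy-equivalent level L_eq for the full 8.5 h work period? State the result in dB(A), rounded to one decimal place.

86.8 dB(A)

The energy average is taken in the linear domain: L_eq = 10·log₁₀[(Σ tᵢ·10^(Lᵢ/10))/T], T = 8.5 h.
Σ tᵢ·10^(Lᵢ/10) = 2.8·10^(64.0/10) + 3.2·10^(80.1/10) + 1.2·10^(94.9/10) + 1.3·10^(58.0/10) = 4.044e+09.
L_eq = 10·log₁₀(4.044e+09/8.5) = 86.77 dB(A).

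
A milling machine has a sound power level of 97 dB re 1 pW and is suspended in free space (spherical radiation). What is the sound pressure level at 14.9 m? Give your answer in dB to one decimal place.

Free-field spherical radiation: L_p = L_w − 10·log₁₀(4π·r²), r = 14.9 m.
4π·r² = 2790 m², 10·log₁₀ of that is 34.456 dB.
L_p = 97 − 34.456 = 62.54 dB.

62.5 dB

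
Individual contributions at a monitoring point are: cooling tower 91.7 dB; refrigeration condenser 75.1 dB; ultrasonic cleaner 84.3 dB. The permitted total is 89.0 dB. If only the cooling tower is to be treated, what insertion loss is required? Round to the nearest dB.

5 dB

The untreated sources together contribute 10^(75.1/10) + 10^(84.3/10) = 3.015e+08, i.e. 84.79 dB.
The limit corresponds to 10^(89.0/10) = 7.943e+08; subtracting the fixed part leaves 4.928e+08 for the cooling tower, i.e. 86.93 dB.
So the cooling tower must be reduced from 91.7 to 86.93 dB: IL = 4.77 dB.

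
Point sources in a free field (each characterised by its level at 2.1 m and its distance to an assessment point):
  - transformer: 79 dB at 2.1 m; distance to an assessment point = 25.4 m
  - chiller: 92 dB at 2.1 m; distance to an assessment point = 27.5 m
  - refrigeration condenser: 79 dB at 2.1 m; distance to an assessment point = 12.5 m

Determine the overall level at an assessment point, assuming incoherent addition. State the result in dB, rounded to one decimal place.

70.8 dB

First find each source's level at the receiver (point-source: −20·log₁₀(r/r_ref)), then combine on an intensity basis.
transformer: 79 − 20·log₁₀(25.4/2.1) = 79 − 21.65 = 57.35 dB.
chiller: 92 − 20·log₁₀(27.5/2.1) = 92 − 22.34 = 69.66 dB.
refrigeration condenser: 79 − 20·log₁₀(12.5/2.1) = 79 − 15.49 = 63.51 dB.
Σ 10^(L/10) = 1.203e+07 → L_total = 10·log₁₀(1.203e+07) = 70.80 dB.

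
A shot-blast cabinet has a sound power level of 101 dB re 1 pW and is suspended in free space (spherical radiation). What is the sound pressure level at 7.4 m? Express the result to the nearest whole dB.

The power spreads over a sphere of area 4π·r², so L_p = L_w − 10·log₁₀(4π·r²).
4π·r² = 688.1 m², 10·log₁₀ of that is 28.377 dB.
L_p = 101 − 28.377 = 72.62 dB.

73 dB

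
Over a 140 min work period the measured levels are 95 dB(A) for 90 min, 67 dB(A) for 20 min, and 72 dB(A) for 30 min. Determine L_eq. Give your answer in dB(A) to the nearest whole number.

93 dB(A)

The energy average is taken in the linear domain: L_eq = 10·log₁₀[(Σ tᵢ·10^(Lᵢ/10))/T], T = 140 min.
Σ tᵢ·10^(Lᵢ/10) = 90·10^(95/10) + 20·10^(67/10) + 30·10^(72/10) = 2.852e+11.
L_eq = 10·log₁₀(2.852e+11/140) = 93.09 dB(A).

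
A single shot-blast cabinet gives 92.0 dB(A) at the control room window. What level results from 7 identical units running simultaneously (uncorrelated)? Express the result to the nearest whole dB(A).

100 dB(A)

With 7 equal, uncorrelated contributions the intensity is 7× that of one unit, giving a rise of 10·log₁₀ 7.
L_total = 92.0 + 10·log₁₀(7) = 92.0 + 8.451 = 100.45 dB(A).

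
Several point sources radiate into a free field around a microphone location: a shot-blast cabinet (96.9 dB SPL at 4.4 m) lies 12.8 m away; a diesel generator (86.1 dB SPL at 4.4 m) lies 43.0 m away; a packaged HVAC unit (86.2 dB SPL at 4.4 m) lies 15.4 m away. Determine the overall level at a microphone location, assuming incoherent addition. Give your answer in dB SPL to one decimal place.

87.9 dB SPL

First find each source's level at the receiver (point-source: −20·log₁₀(r/r_ref)), then combine on an intensity basis.
shot-blast cabinet: 96.9 − 20·log₁₀(12.8/4.4) = 96.9 − 9.28 = 87.62 dB SPL.
diesel generator: 86.1 − 20·log₁₀(43.0/4.4) = 86.1 − 19.80 = 66.30 dB SPL.
packaged HVAC unit: 86.2 − 20·log₁₀(15.4/4.4) = 86.2 − 10.88 = 75.32 dB SPL.
Σ 10^(L/10) = 6.170e+08 → L_total = 10·log₁₀(6.170e+08) = 87.90 dB SPL.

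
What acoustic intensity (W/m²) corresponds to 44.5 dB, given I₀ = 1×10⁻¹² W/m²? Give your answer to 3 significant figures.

2.82e-08 W/m²

I = I₀·10^(L/10) = 10⁻¹² × 10^(44.5/10) = 10^(-7.550).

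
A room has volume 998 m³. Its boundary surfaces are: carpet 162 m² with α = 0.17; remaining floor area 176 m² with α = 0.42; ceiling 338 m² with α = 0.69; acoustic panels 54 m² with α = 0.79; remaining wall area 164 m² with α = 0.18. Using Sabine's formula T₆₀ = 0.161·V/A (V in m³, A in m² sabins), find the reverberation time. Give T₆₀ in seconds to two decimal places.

Summing Sᵢαᵢ: 162·0.17 + 176·0.42 + 338·0.69 + 54·0.79 + 164·0.18 = 406.86 m².
T₆₀ = 0.161 × 998 / 406.86 = 0.395 s.

0.39 s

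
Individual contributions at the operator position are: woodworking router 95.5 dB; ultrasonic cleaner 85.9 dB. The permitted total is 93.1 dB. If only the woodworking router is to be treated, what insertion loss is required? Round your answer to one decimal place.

Everything except the woodworking router sums to 10^(85.9/10) = 3.890e+08 in linear terms, 85.90 dB.
To meet 93.1 dB overall, the treated woodworking router may contribute at most 10^(93.1/10) − 3.890e+08 = 1.653e+09, i.e. 92.18 dB.
So the woodworking router must be reduced from 95.5 to 92.18 dB: IL = 3.32 dB.

3.3 dB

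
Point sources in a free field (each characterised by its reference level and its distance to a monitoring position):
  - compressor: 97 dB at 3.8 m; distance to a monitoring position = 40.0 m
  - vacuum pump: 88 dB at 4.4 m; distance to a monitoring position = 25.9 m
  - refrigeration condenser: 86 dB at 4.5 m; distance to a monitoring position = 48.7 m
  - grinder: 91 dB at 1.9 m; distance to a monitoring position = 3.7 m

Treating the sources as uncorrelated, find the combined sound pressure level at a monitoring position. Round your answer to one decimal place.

86.0 dB

Propagate each source to the receiver with L = L_ref − 20·log₁₀(r/r_ref), then add intensities.
compressor: 97 − 20·log₁₀(40.0/3.8) = 97 − 20.45 = 76.55 dB.
vacuum pump: 88 − 20·log₁₀(25.9/4.4) = 88 − 15.40 = 72.60 dB.
refrigeration condenser: 86 − 20·log₁₀(48.7/4.5) = 86 − 20.69 = 65.31 dB.
grinder: 91 − 20·log₁₀(3.7/1.9) = 91 − 5.79 = 85.21 dB.
Σ 10^(L/10) = 3.988e+08 → L_total = 10·log₁₀(3.988e+08) = 86.01 dB.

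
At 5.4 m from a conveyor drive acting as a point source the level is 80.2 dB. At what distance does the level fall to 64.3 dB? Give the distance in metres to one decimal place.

For a point source L₁ − L₂ = 20·log₁₀(r₂/r₁), so r₂ = r₁·10^((L₁−L₂)/20).
r₂ = 5.4·10^((80.2−64.3)/20) = 5.4·10^(15.9/20) = 33.68 m.

33.7 m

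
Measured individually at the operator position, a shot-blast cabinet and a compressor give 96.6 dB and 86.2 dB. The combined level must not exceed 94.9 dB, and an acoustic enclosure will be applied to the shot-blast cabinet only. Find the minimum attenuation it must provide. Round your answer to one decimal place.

2.3 dB

Everything except the shot-blast cabinet sums to 10^(86.2/10) = 4.169e+08 in linear terms, 86.20 dB.
To meet 94.9 dB overall, the treated shot-blast cabinet may contribute at most 10^(94.9/10) − 4.169e+08 = 2.673e+09, i.e. 94.27 dB.
Required insertion loss = 96.6 − 94.27 = 2.33 dB.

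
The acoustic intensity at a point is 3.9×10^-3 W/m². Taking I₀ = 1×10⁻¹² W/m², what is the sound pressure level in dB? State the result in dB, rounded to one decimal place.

95.9 dB

I/I₀ = 3.9×10^-3/10⁻¹² = 3.9×10^9, and L = 10·log₁₀(I/I₀).
L = 10·(0.5911 + 9) = 95.91 dB.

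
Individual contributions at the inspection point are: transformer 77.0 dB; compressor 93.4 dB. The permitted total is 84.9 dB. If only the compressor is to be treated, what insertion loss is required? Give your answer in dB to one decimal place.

Everything except the compressor sums to 10^(77.0/10) = 5.012e+07 in linear terms, 77.00 dB.
To meet 84.9 dB overall, the treated compressor may contribute at most 10^(84.9/10) − 5.012e+07 = 2.589e+08, i.e. 84.13 dB.
Required insertion loss = 93.4 − 84.13 = 9.27 dB.

9.3 dB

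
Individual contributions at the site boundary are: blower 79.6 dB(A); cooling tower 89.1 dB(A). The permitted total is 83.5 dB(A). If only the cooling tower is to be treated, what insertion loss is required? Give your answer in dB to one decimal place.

Fixed contribution from the other source: Σ 10^(L/10) = 10^(79.6/10) = 9.120e+07 (79.60 dB(A)).
To meet 83.5 dB(A) overall, the treated cooling tower may contribute at most 10^(83.5/10) − 9.120e+07 = 1.327e+08, i.e. 81.23 dB(A).
Required insertion loss = 89.1 − 81.23 = 7.87 dB.

7.9 dB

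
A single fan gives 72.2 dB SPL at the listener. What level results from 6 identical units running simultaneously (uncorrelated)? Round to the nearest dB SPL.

L_total = L₁ + 10·log₁₀ N for N identical incoherent sources.
L_total = 72.2 + 10·log₁₀(6) = 72.2 + 7.782 = 79.98 dB SPL.

80 dB SPL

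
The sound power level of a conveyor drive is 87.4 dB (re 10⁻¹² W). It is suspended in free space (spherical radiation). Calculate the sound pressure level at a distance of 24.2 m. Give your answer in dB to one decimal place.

48.7 dB

L_p = L_w − 10·log₁₀(4π·r²) with r = 24.2 m.
4π·r² = 7359 m², 10·log₁₀ of that is 38.668 dB.
L_p = 87.4 − 38.668 = 48.73 dB.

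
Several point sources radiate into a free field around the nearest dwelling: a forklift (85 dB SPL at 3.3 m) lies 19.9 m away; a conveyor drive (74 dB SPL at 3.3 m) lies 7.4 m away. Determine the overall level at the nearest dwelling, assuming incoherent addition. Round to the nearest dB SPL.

First find each source's level at the receiver (point-source: −20·log₁₀(r/r_ref)), then combine on an intensity basis.
forklift: 85 − 20·log₁₀(19.9/3.3) = 85 − 15.61 = 69.39 dB SPL.
conveyor drive: 74 − 20·log₁₀(7.4/3.3) = 74 − 7.01 = 66.99 dB SPL.
Σ 10^(L/10) = 1.369e+07 → L_total = 10·log₁₀(1.369e+07) = 71.36 dB SPL.

71 dB SPL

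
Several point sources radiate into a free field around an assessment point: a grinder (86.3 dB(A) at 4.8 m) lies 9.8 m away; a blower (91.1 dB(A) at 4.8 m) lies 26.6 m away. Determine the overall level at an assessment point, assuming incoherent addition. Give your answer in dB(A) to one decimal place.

Apply inverse-square spreading to bring every level to the receiver, then sum 10^(L/10).
grinder: 86.3 − 20·log₁₀(9.8/4.8) = 86.3 − 6.20 = 80.10 dB(A).
blower: 91.1 − 20·log₁₀(26.6/4.8) = 91.1 − 14.87 = 76.23 dB(A).
Σ 10^(L/10) = 1.443e+08 → L_total = 10·log₁₀(1.443e+08) = 81.59 dB(A).

81.6 dB(A)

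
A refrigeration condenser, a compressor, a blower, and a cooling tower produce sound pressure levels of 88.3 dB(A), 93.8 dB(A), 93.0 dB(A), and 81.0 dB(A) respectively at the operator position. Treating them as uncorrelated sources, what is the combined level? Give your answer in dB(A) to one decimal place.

Incoherent sources combine by intensity addition: L_total = 10·log₁₀(Σ 10^(L_i/10)).
Σ 10^(L/10) = 10^(88.3/10) + 10^(93.8/10) + 10^(93.0/10) + 10^(81.0/10) = 5.196e+09.
L_total = 10·log₁₀(5.196e+09) = 97.16 dB(A).

97.2 dB(A)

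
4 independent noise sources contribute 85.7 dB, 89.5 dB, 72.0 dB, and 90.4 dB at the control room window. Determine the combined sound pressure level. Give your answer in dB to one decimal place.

Incoherent sources combine by intensity addition: L_total = 10·log₁₀(Σ 10^(L_i/10)).
Σ 10^(L/10) = 10^(85.7/10) + 10^(89.5/10) + 10^(72.0/10) + 10^(90.4/10) = 2.375e+09.
L_total = 10·log₁₀(2.375e+09) = 93.76 dB.

93.8 dB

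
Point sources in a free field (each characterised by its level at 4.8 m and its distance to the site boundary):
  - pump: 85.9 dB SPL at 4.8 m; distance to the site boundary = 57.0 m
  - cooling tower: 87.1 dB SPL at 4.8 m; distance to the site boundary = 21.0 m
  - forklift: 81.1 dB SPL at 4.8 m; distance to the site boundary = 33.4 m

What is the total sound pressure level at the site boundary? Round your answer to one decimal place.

First find each source's level at the receiver (point-source: −20·log₁₀(r/r_ref)), then combine on an intensity basis.
pump: 85.9 − 20·log₁₀(57.0/4.8) = 85.9 − 21.49 = 64.41 dB SPL.
cooling tower: 87.1 − 20·log₁₀(21.0/4.8) = 87.1 − 12.82 = 74.28 dB SPL.
forklift: 81.1 − 20·log₁₀(33.4/4.8) = 81.1 − 16.85 = 64.25 dB SPL.
Σ 10^(L/10) = 3.221e+07 → L_total = 10·log₁₀(3.221e+07) = 75.08 dB SPL.

75.1 dB SPL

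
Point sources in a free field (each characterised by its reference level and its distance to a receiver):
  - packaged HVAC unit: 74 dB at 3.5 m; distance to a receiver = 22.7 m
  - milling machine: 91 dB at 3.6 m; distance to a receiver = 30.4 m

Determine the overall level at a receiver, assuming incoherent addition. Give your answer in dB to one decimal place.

Propagate each source to the receiver with L = L_ref − 20·log₁₀(r/r_ref), then add intensities.
packaged HVAC unit: 74 − 20·log₁₀(22.7/3.5) = 74 − 16.24 = 57.76 dB.
milling machine: 91 − 20·log₁₀(30.4/3.6) = 91 − 18.53 = 72.47 dB.
Σ 10^(L/10) = 1.825e+07 → L_total = 10·log₁₀(1.825e+07) = 72.61 dB.

72.6 dB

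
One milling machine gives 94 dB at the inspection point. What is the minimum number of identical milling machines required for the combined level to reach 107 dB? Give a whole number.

N identical sources give L₁ + 10·log₁₀ N, so require 10·log₁₀ N ≥ 107 − 94 = 13.0 dB.
N ≥ 10^(13.0/10) = 19.953, so N = 20.

20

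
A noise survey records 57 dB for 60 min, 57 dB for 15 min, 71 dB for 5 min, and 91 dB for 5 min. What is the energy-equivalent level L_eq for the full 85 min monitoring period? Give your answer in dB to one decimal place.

L_eq = 10·log₁₀[(1/T)·Σ tᵢ·10^(Lᵢ/10)] with T = 85 min.
Σ tᵢ·10^(Lᵢ/10) = 60·10^(57/10) + 15·10^(57/10) + 5·10^(71/10) + 5·10^(91/10) = 6.395e+09.
L_eq = 10·log₁₀(6.395e+09/85) = 78.76 dB.

78.8 dB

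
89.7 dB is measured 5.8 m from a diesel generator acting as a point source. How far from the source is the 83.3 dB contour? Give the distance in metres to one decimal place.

The 6.4 dB drop corresponds to a distance ratio of 10^(6.4/20) for a point source.
r₂ = 5.8·10^((89.7−83.3)/20) = 5.8·10^(6.4/20) = 12.12 m.

12.1 m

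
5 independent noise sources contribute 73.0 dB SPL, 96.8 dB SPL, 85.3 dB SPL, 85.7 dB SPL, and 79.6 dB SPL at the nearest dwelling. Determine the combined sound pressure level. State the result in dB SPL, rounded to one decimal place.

Incoherent sources combine by intensity addition: L_total = 10·log₁₀(Σ 10^(L_i/10)).
Σ 10^(L/10) = 10^(73.0/10) + 10^(96.8/10) + 10^(85.3/10) + 10^(85.7/10) + 10^(79.6/10) = 5.608e+09.
L_total = 10·log₁₀(5.608e+09) = 97.49 dB SPL.

97.5 dB SPL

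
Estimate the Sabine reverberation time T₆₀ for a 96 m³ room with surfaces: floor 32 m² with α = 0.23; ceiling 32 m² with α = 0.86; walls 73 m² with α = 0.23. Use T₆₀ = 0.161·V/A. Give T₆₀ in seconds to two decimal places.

Total absorption A = 32·0.23 + 32·0.86 + 73·0.23 = 51.67 m² sabins.
T₆₀ = 0.161·V/A = 0.161·96/51.67 = 0.299 s.

0.30 s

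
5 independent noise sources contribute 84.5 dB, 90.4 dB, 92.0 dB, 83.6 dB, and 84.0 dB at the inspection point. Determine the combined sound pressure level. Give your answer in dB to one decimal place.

Incoherent sources combine by intensity addition: L_total = 10·log₁₀(Σ 10^(L_i/10)).
Σ 10^(L/10) = 10^(84.5/10) + 10^(90.4/10) + 10^(92.0/10) + 10^(83.6/10) + 10^(84.0/10) = 3.443e+09.
L_total = 10·log₁₀(3.443e+09) = 95.37 dB.

95.4 dB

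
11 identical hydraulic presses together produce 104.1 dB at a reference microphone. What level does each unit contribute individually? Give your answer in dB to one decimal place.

11 equal contributions raise the level by 10·log₁₀ 11 = 10.414 dB, so each unit alone gives 104.1 − 10.414.

93.7 dB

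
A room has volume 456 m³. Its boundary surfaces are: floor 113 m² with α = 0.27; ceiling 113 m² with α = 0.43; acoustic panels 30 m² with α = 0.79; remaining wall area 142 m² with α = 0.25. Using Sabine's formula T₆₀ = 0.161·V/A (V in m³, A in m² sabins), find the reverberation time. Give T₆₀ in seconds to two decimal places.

0.53 s

Total absorption A = 113·0.27 + 113·0.43 + 30·0.79 + 142·0.25 = 138.30 m² sabins.
T₆₀ = 0.161·V/A = 0.161·456/138.30 = 0.531 s.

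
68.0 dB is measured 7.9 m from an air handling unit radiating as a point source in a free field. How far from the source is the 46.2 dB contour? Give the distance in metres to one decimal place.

97.2 m

The 21.8 dB drop corresponds to a distance ratio of 10^(21.8/20) for a point source.
r₂ = 7.9·10^((68.0−46.2)/20) = 7.9·10^(21.8/20) = 97.19 m.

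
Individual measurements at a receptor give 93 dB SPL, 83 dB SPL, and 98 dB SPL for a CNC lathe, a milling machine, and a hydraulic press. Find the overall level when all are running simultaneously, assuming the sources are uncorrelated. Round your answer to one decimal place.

Incoherent sources combine by intensity addition: L_total = 10·log₁₀(Σ 10^(L_i/10)).
Σ 10^(L/10) = 10^(93/10) + 10^(83/10) + 10^(98/10) = 8.504e+09.
L_total = 10·log₁₀(8.504e+09) = 99.30 dB SPL.

99.3 dB SPL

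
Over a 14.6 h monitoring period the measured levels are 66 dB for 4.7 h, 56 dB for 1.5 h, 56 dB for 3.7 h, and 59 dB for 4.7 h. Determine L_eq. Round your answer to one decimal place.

62.3 dB

The energy average is taken in the linear domain: L_eq = 10·log₁₀[(Σ tᵢ·10^(Lᵢ/10))/T], T = 14.6 h.
Σ tᵢ·10^(Lᵢ/10) = 4.7·10^(66/10) + 1.5·10^(56/10) + 3.7·10^(56/10) + 4.7·10^(59/10) = 2.451e+07.
L_eq = 10·log₁₀(2.451e+07/14.6) = 62.25 dB.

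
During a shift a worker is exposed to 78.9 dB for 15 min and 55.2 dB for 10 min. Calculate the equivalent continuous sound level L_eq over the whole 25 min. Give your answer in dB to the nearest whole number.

77 dB

L_eq = 10·log₁₀[(1/T)·Σ tᵢ·10^(Lᵢ/10)] with T = 25 min.
Σ tᵢ·10^(Lᵢ/10) = 15·10^(78.9/10) + 10·10^(55.2/10) = 1.168e+09.
L_eq = 10·log₁₀(1.168e+09/25) = 76.69 dB.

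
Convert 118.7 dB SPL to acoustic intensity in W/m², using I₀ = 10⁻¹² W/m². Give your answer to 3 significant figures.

I = I₀·10^(L/10) = 10⁻¹² × 10^(118.7/10) = 10^(-0.130).

0.741 W/m²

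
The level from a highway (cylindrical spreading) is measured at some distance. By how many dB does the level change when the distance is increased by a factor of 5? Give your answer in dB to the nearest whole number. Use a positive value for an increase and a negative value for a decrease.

-7 dB

With cylindrical spreading the level changes by −10·log₁₀(r₂/r₁).
ΔL = −10·log₁₀(5) = -6.99 dB.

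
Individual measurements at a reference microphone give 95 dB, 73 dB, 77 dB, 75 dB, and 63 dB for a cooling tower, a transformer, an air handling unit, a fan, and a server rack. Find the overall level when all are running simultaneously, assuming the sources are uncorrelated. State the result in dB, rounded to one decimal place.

For uncorrelated sources the intensities add, so convert each level to linear form, sum, and take 10·log₁₀ of the total.
Σ 10^(L/10) = 10^(95/10) + 10^(73/10) + 10^(77/10) + 10^(75/10) + 10^(63/10) = 3.266e+09.
L_total = 10·log₁₀(3.266e+09) = 95.14 dB.

95.1 dB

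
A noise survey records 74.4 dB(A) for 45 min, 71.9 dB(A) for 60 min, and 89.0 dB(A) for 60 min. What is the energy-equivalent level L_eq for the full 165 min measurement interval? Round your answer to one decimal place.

84.8 dB(A)

The energy average is taken in the linear domain: L_eq = 10·log₁₀[(Σ tᵢ·10^(Lᵢ/10))/T], T = 165 min.
Σ tᵢ·10^(Lᵢ/10) = 45·10^(74.4/10) + 60·10^(71.9/10) + 60·10^(89.0/10) = 4.983e+10.
L_eq = 10·log₁₀(4.983e+10/165) = 84.80 dB(A).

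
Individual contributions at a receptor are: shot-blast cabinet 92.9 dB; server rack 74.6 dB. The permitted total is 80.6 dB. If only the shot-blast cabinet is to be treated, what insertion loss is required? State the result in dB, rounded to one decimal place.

Fixed contribution from the other source: Σ 10^(L/10) = 10^(74.6/10) = 2.884e+07 (74.60 dB).
To meet 80.6 dB overall, the treated shot-blast cabinet may contribute at most 10^(80.6/10) − 2.884e+07 = 8.598e+07, i.e. 79.34 dB.
Required insertion loss = 92.9 − 79.34 = 13.56 dB.

13.6 dB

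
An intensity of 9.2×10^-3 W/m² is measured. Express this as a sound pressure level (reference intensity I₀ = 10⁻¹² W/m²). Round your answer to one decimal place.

Dividing by I₀ shifts the exponent by 12: I/I₀ = 9.2×10^9.
L = 10·(0.9638 + 9) = 99.64 dB.

99.6 dB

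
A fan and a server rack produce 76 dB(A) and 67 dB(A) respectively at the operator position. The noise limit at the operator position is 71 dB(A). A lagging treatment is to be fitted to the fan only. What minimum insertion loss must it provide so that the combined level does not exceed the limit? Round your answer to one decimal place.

7.2 dB

Fixed contribution from the other source: Σ 10^(L/10) = 10^(67/10) = 5.012e+06 (67.00 dB(A)).
To meet 71 dB(A) overall, the treated fan may contribute at most 10^(71/10) − 5.012e+06 = 7.577e+06, i.e. 68.80 dB(A).
So the fan must be reduced from 76 to 68.80 dB(A): IL = 7.20 dB.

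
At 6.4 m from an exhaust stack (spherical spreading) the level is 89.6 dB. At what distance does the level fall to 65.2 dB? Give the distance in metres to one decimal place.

106.2 m

The 24.4 dB drop corresponds to a distance ratio of 10^(24.4/20) for a point source.
r₂ = 6.4·10^((89.6−65.2)/20) = 6.4·10^(24.4/20) = 106.21 m.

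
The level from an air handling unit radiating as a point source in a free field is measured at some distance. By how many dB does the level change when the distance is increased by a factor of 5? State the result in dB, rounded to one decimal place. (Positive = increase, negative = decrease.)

Point-source spreading: ΔL = −20·log₁₀(r₂/r₁).
ΔL = −20·log₁₀(5) = -13.98 dB.

-14.0 dB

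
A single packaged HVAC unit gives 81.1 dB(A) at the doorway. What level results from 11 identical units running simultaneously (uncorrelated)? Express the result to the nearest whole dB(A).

92 dB(A)

N identical incoherent sources raise the level by 10·log₁₀ N.
L_total = 81.1 + 10·log₁₀(11) = 81.1 + 10.414 = 91.51 dB(A).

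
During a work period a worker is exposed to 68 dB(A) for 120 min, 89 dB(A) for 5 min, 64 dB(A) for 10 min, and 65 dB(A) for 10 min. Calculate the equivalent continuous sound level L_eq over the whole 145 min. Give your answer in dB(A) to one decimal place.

75.2 dB(A)

Weight each interval's intensity by its duration and average over T = 145 min:
Σ tᵢ·10^(Lᵢ/10) = 120·10^(68/10) + 5·10^(89/10) + 10·10^(64/10) + 10·10^(65/10) = 4.786e+09.
L_eq = 10·log₁₀(4.786e+09/145) = 75.19 dB(A).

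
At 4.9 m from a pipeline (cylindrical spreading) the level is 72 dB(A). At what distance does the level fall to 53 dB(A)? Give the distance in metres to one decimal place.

389.2 m

For a line source L₁ − L₂ = 10·log₁₀(r₂/r₁), so r₂ = r₁·10^((L₁−L₂)/10).
r₂ = 4.9·10^((72−53)/10) = 4.9·10^(19.0/10) = 389.22 m.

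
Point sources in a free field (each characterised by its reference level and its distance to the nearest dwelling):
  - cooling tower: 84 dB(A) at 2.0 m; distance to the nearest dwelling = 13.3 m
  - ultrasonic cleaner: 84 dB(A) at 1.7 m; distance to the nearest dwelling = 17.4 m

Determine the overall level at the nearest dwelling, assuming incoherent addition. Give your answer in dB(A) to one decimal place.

69.1 dB(A)

First find each source's level at the receiver (point-source: −20·log₁₀(r/r_ref)), then combine on an intensity basis.
cooling tower: 84 − 20·log₁₀(13.3/2.0) = 84 − 16.46 = 67.54 dB(A).
ultrasonic cleaner: 84 − 20·log₁₀(17.4/1.7) = 84 − 20.20 = 63.80 dB(A).
Σ 10^(L/10) = 8.078e+06 → L_total = 10·log₁₀(8.078e+06) = 69.07 dB(A).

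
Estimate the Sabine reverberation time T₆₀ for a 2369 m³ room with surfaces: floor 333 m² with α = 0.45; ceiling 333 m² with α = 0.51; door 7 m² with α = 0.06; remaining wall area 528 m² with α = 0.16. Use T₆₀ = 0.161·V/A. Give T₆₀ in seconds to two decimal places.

Total absorption A = 333·0.45 + 333·0.51 + 7·0.06 + 528·0.16 = 404.58 m² sabins.
T₆₀ = 0.161 × 2369 / 404.58 = 0.943 s.

0.94 s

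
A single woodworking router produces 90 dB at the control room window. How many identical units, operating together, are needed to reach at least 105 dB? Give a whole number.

Need L₁ + 10·log₁₀ N ≥ 105, i.e. log₁₀ N ≥ 1.50.
N ≥ 10^(15.0/10) = 31.623, so N = 32.

32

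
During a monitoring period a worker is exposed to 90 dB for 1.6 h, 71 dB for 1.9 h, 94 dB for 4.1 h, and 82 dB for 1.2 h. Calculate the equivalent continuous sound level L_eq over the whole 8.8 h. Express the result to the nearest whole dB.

The energy average is taken in the linear domain: L_eq = 10·log₁₀[(Σ tᵢ·10^(Lᵢ/10))/T], T = 8.8 h.
Σ tᵢ·10^(Lᵢ/10) = 1.6·10^(90/10) + 1.9·10^(71/10) + 4.1·10^(94/10) + 1.2·10^(82/10) = 1.211e+10.
L_eq = 10·log₁₀(1.211e+10/8.8) = 91.39 dB.

91 dB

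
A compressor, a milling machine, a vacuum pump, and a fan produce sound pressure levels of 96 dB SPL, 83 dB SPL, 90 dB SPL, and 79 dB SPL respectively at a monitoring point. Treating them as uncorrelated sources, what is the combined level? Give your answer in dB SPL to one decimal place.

For uncorrelated sources the intensities add, so convert each level to linear form, sum, and take 10·log₁₀ of the total.
Σ 10^(L/10) = 10^(96/10) + 10^(83/10) + 10^(90/10) + 10^(79/10) = 5.260e+09.
L_total = 10·log₁₀(5.260e+09) = 97.21 dB SPL.

97.2 dB SPL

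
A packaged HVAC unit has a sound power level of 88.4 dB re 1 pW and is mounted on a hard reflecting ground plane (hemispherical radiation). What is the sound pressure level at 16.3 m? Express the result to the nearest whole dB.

56 dB

L_p = L_w − 10·log₁₀(2π·r²) with r = 16.3 m.
2π·r² = 1669 m², 10·log₁₀ of that is 32.226 dB.
L_p = 88.4 − 32.226 = 56.17 dB.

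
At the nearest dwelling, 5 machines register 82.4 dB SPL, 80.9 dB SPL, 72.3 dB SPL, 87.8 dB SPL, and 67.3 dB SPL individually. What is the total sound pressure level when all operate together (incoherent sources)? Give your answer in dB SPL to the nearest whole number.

90 dB SPL

Incoherent sources combine by intensity addition: L_total = 10·log₁₀(Σ 10^(L_i/10)).
Σ 10^(L/10) = 10^(82.4/10) + 10^(80.9/10) + 10^(72.3/10) + 10^(87.8/10) + 10^(67.3/10) = 9.217e+08.
L_total = 10·log₁₀(9.217e+08) = 89.65 dB SPL.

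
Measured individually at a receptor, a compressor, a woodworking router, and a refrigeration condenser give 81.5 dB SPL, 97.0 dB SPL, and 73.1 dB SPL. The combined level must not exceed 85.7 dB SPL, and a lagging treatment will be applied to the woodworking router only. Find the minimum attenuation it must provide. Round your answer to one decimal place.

The untreated sources together contribute 10^(81.5/10) + 10^(73.1/10) = 1.617e+08, i.e. 82.09 dB SPL.
To meet 85.7 dB SPL overall, the treated woodworking router may contribute at most 10^(85.7/10) − 1.617e+08 = 2.099e+08, i.e. 83.22 dB SPL.
So the woodworking router must be reduced from 97.0 to 83.22 dB SPL: IL = 13.78 dB.

13.8 dB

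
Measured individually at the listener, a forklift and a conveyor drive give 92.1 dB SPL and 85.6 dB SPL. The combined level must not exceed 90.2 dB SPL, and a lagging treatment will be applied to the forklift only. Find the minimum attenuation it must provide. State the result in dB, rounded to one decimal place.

3.7 dB

Everything except the forklift sums to 10^(85.6/10) = 3.631e+08 in linear terms, 85.60 dB SPL.
The limit corresponds to 10^(90.2/10) = 1.047e+09; subtracting the fixed part leaves 6.841e+08 for the forklift, i.e. 88.35 dB SPL.
So the forklift must be reduced from 92.1 to 88.35 dB SPL: IL = 3.75 dB.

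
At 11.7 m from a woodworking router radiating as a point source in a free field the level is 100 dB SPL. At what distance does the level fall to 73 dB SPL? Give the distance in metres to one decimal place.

Point-source spreading drops the level by 20·log₁₀(r₂/r₁); inverting, r₂/r₁ = 10^(ΔL/20).
r₂ = 11.7·10^((100−73)/20) = 11.7·10^(27.0/20) = 261.93 m.

261.9 m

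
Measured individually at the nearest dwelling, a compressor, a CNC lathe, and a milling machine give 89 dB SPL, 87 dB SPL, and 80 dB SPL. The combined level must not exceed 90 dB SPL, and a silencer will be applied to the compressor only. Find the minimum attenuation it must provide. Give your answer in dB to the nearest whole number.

Everything except the compressor sums to 10^(87/10) + 10^(80/10) = 6.012e+08 in linear terms, 87.79 dB SPL.
To meet 90 dB SPL overall, the treated compressor may contribute at most 10^(90/10) − 6.012e+08 = 3.988e+08, i.e. 86.01 dB SPL.
So the compressor must be reduced from 89 to 86.01 dB SPL: IL = 2.99 dB.

3 dB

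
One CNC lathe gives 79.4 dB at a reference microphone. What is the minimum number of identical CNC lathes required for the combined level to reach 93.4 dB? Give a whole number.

The shortfall is 93.4 − 79.4 = 14.0 dB, and N units add 10·log₁₀ N, so need 10·log₁₀ N ≥ 14.0.
N ≥ 10^(14.0/10) = 25.119, so N = 26.

26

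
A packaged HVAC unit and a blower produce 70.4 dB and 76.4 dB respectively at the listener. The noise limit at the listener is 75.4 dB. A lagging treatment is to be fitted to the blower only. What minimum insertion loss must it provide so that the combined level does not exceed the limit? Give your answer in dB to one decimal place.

2.7 dB

Everything except the blower sums to 10^(70.4/10) = 1.096e+07 in linear terms, 70.40 dB.
To meet 75.4 dB overall, the treated blower may contribute at most 10^(75.4/10) − 1.096e+07 = 2.371e+07, i.e. 73.75 dB.
So the blower must be reduced from 76.4 to 73.75 dB: IL = 2.65 dB.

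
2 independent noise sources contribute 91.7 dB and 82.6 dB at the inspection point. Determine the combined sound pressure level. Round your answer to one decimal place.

Incoherent sources combine by intensity addition: L_total = 10·log₁₀(Σ 10^(L_i/10)).
Σ 10^(L/10) = 10^(91.7/10) + 10^(82.6/10) = 1.661e+09.
L_total = 10·log₁₀(1.661e+09) = 92.20 dB.

92.2 dB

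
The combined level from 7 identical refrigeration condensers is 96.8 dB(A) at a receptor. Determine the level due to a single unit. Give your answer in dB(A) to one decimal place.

88.3 dB(A)

For N identical incoherent sources L_total = L₁ + 10·log₁₀ N, so L₁ = 96.8 − 10·log₁₀(7) = 96.8 − 8.451.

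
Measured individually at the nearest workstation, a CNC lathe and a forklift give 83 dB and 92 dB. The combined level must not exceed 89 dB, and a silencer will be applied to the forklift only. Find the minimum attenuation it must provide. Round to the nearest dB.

4 dB

The untreated sources together contribute 10^(83/10) = 1.995e+08, i.e. 83.00 dB.
To meet 89 dB overall, the treated forklift may contribute at most 10^(89/10) − 1.995e+08 = 5.948e+08, i.e. 87.74 dB.
So the forklift must be reduced from 92 to 87.74 dB: IL = 4.26 dB.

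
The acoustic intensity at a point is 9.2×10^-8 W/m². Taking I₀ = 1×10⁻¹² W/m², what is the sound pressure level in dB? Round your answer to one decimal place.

I/I₀ = 9.2×10^-8/10⁻¹² = 9.2×10^4, and L = 10·log₁₀(I/I₀).
L = 10·(0.9638 + 4) = 49.64 dB.

49.6 dB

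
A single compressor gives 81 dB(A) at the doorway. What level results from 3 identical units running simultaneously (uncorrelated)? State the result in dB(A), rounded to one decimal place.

N identical incoherent sources raise the level by 10·log₁₀ N.
L_total = 81 + 10·log₁₀(3) = 81 + 4.771 = 85.77 dB(A).

85.8 dB(A)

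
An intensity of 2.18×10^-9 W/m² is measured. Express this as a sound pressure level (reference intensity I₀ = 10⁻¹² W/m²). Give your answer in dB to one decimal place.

33.4 dB

L = 10·log₁₀(I/I₀) = 10·log₁₀(2.18×10^-9/10⁻¹²) = 10·log₁₀(2.18×10^3).
L = 10·(0.3385 + 3) = 33.38 dB.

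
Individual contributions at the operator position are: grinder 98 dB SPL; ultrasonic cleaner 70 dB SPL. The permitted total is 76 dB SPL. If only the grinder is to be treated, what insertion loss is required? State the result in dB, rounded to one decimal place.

Everything except the grinder sums to 10^(70/10) = 1.000e+07 in linear terms, 70.00 dB SPL.
The limit corresponds to 10^(76/10) = 3.981e+07; subtracting the fixed part leaves 2.981e+07 for the grinder, i.e. 74.74 dB SPL.
Required insertion loss = 98 − 74.74 = 23.26 dB.

23.3 dB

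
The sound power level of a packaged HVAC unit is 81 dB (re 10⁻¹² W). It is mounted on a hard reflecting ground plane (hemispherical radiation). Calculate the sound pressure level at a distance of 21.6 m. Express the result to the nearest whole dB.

Free-field hemispherical radiation: L_p = L_w − 10·log₁₀(2π·r²), r = 21.6 m.
2π·r² = 2931 m², 10·log₁₀ of that is 34.671 dB.
L_p = 81 − 34.671 = 46.33 dB.

46 dB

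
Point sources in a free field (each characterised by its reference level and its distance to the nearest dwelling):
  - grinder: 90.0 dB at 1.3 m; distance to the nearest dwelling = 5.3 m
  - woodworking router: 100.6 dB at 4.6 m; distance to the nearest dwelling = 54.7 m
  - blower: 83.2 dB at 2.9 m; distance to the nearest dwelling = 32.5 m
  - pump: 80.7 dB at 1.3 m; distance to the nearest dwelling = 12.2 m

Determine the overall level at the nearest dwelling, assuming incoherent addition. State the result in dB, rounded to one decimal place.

Propagate each source to the receiver with L = L_ref − 20·log₁₀(r/r_ref), then add intensities.
grinder: 90.0 − 20·log₁₀(5.3/1.3) = 90.0 − 12.21 = 77.79 dB.
woodworking router: 100.6 − 20·log₁₀(54.7/4.6) = 100.6 − 21.50 = 79.10 dB.
blower: 83.2 − 20·log₁₀(32.5/2.9) = 83.2 − 20.99 = 62.21 dB.
pump: 80.7 − 20·log₁₀(12.2/1.3) = 80.7 − 19.45 = 61.25 dB.
Σ 10^(L/10) = 1.444e+08 → L_total = 10·log₁₀(1.444e+08) = 81.59 dB.

81.6 dB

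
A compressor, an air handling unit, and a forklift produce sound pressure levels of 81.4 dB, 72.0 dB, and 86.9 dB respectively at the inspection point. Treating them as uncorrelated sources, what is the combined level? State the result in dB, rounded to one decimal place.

Incoherent sources combine by intensity addition: L_total = 10·log₁₀(Σ 10^(L_i/10)).
Σ 10^(L/10) = 10^(81.4/10) + 10^(72.0/10) + 10^(86.9/10) = 6.437e+08.
L_total = 10·log₁₀(6.437e+08) = 88.09 dB.

88.1 dB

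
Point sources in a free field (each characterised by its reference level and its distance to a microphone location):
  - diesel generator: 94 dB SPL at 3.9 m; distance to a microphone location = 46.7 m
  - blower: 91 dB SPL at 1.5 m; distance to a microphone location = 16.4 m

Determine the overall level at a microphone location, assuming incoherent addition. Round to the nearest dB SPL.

Propagate each source to the receiver with L = L_ref − 20·log₁₀(r/r_ref), then add intensities.
diesel generator: 94 − 20·log₁₀(46.7/3.9) = 94 − 21.57 = 72.43 dB SPL.
blower: 91 − 20·log₁₀(16.4/1.5) = 91 − 20.78 = 70.22 dB SPL.
Σ 10^(L/10) = 2.805e+07 → L_total = 10·log₁₀(2.805e+07) = 74.48 dB SPL.

74 dB SPL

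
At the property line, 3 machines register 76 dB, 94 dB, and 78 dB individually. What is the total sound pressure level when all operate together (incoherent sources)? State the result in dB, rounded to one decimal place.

94.2 dB

For uncorrelated sources the intensities add, so convert each level to linear form, sum, and take 10·log₁₀ of the total.
Σ 10^(L/10) = 10^(76/10) + 10^(94/10) + 10^(78/10) = 2.615e+09.
L_total = 10·log₁₀(2.615e+09) = 94.17 dB.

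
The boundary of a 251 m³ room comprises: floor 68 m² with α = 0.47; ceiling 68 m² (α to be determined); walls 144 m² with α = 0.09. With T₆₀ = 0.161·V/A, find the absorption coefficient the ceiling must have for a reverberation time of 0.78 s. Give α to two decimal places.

0.10

From T₆₀ = 0.161·V/A, the target T₆₀ = 0.78 s needs A = 0.161·251/0.78 = 51.81 m².
Absorption from the other surfaces = 68·0.47 + 144·0.09 = 44.92 m², so the ceiling must supply 6.89 m² over 68 m².
α = 6.89/68 = 0.101.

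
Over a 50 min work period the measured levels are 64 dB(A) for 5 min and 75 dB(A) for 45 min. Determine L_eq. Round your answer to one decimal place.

74.6 dB(A)

Weight each interval's intensity by its duration and average over T = 50 min:
Σ tᵢ·10^(Lᵢ/10) = 5·10^(64/10) + 45·10^(75/10) = 1.436e+09.
L_eq = 10·log₁₀(1.436e+09/50) = 74.58 dB(A).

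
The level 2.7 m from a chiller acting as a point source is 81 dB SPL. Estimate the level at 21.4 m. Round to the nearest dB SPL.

63 dB SPL

For a point source, L₂ = L₁ − 20·log₁₀(r₂/r₁).
L₂ = 81 − 20·log₁₀(21.4/2.7) = 81 − 17.981 = 63.02 dB SPL.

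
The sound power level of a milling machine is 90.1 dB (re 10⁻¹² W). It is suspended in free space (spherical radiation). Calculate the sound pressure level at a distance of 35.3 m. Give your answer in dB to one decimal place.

The power spreads over a sphere of area 4π·r², so L_p = L_w − 10·log₁₀(4π·r²).
4π·r² = 1.566e+04 m², 10·log₁₀ of that is 41.948 dB.
L_p = 90.1 − 41.948 = 48.15 dB.

48.2 dB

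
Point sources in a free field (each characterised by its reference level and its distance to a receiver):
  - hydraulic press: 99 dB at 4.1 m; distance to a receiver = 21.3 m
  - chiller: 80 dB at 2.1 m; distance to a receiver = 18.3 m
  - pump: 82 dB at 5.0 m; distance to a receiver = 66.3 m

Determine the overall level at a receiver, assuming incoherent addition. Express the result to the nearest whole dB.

Apply inverse-square spreading to bring every level to the receiver, then sum 10^(L/10).
hydraulic press: 99 − 20·log₁₀(21.3/4.1) = 99 − 14.31 = 84.69 dB.
chiller: 80 − 20·log₁₀(18.3/2.1) = 80 − 18.80 = 61.20 dB.
pump: 82 − 20·log₁₀(66.3/5.0) = 82 − 22.45 = 59.55 dB.
Σ 10^(L/10) = 2.965e+08 → L_total = 10·log₁₀(2.965e+08) = 84.72 dB.

85 dB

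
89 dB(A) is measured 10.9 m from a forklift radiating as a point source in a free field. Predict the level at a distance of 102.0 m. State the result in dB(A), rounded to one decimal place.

For a point source, L₂ = L₁ − 20·log₁₀(r₂/r₁).
L₂ = 89 − 20·log₁₀(102.0/10.9) = 89 − 19.423 = 69.58 dB(A).

69.6 dB(A)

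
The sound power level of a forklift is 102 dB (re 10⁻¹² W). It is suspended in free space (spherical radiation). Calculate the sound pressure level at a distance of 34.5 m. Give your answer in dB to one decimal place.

60.3 dB

Free-field spherical radiation: L_p = L_w − 10·log₁₀(4π·r²), r = 34.5 m.
4π·r² = 1.496e+04 m², 10·log₁₀ of that is 41.748 dB.
L_p = 102 − 41.748 = 60.25 dB.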